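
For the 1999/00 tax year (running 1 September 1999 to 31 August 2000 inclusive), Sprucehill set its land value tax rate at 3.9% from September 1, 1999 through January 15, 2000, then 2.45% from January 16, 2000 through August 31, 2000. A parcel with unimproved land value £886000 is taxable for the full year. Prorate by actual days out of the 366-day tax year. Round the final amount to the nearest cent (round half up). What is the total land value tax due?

September 1, 1999 – January 15, 2000: 137 days at 3.9% → £886000 × 3.9% × 137/366 = £12934.1475
January 16 – August 31, 2000: 229 days at 2.45% → £886000 × 2.45% × 229/366 = £13581.7022
Total = £26515.8497

£26515.85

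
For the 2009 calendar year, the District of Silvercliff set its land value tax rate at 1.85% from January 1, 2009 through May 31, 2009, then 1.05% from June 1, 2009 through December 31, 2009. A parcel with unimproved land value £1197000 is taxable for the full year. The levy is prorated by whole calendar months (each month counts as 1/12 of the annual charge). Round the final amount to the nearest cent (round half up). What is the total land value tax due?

£16558.50

January 1 – May 31, 2009: 5 months at 1.85% → £1197000 × 1.85% × 5/12 = £9226.8750
June 1 – December 31, 2009: 7 months at 1.05% → £1197000 × 1.05% × 7/12 = £7331.6250
Total = £16558.5000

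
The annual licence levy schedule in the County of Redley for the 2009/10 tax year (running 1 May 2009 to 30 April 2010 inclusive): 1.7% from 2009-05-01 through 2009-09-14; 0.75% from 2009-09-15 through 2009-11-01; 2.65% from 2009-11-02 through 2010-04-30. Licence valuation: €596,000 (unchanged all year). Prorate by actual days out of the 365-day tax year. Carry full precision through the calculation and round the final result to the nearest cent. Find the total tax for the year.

€12,179.63

2009-05-01 to 2009-09-14: 137 days at 1.7% → €596,000 × 1.7% × 137/365 = €3,802.9699
2009-09-15 to 2009-11-01: 48 days at 0.75% → €596,000 × 0.75% × 48/365 = €587.8356
2009-11-02 to 2010-04-30: 180 days at 2.65% → €596,000 × 2.65% × 180/365 = €7,788.8219
Total = €12,179.6274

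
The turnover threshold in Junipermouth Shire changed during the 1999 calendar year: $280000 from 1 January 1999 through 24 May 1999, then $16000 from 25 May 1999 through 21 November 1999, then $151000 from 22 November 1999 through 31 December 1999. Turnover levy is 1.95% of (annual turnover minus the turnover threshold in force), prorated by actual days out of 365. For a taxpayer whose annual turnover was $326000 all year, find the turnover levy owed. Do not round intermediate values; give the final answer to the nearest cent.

$3725.52

1 January – 24 May 1999: 144 days, exemption $280000 → ($326000 − $280000) × 1.95% × 144/365 = $353.8849
25 May – 21 November 1999: 181 days, exemption $16000 → ($326000 − $16000) × 1.95% × 181/365 = $2997.6575
22 November – 31 December 1999: 40 days, exemption $151000 → ($326000 − $151000) × 1.95% × 40/365 = $373.9726
Total = $3725.5151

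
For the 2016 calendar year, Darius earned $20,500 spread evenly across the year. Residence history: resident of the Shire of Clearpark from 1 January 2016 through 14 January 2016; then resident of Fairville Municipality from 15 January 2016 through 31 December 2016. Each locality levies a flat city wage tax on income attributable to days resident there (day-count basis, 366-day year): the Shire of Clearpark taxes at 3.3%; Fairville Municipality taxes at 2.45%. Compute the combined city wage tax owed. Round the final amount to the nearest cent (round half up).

The Shire of Clearpark, 1 January – 14 January 2016: 14 days → $20,500 × 3.3% × 14/366 = $25.8770
Fairville Municipality, 15 January – 31 December 2016: 352 days → $20,500 × 2.45% × 352/366 = $483.0383
Total = $508.9153

$508.92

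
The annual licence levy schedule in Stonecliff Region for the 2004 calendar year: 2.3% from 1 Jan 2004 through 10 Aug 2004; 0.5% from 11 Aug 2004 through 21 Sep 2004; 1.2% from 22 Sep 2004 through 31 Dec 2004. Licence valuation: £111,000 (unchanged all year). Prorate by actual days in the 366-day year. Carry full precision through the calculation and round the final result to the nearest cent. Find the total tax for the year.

1 Jan – 10 Aug 2004: 223 days at 2.3% → £111,000 × 2.3% × 223/366 = £1,555.5164
11 Aug – 21 Sep 2004: 42 days at 0.5% → £111,000 × 0.5% × 42/366 = £63.6885
22 Sep – 31 Dec 2004: 101 days at 1.2% → £111,000 × 1.2% × 101/366 = £367.5738
Total = £1,986.7787

£1,986.78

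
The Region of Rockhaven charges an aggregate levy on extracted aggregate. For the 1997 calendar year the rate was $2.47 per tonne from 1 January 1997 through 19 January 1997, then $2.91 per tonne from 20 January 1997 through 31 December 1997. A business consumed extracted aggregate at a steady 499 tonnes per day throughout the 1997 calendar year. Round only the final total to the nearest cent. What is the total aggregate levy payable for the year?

$525,841.21

1 January – 19 January 1997: 19 days × 499 tonnes/day = 9,481 tonnes at $2.47/tonne → $23,418.07
20 January – 31 December 1997: 346 days × 499 tonnes/day = 172,654 tonnes at $2.91/tonne → $502,423.14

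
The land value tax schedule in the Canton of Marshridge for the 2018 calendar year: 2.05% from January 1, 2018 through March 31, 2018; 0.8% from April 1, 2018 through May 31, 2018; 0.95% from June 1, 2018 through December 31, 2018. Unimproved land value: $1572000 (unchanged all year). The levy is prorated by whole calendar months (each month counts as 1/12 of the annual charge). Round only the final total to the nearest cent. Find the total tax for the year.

January 1 – March 31, 2018: 3 months at 2.05% → $1572000 × 2.05% × 3/12 = $8056.5000
April 1 – May 31, 2018: 2 months at 0.8% → $1572000 × 0.8% × 2/12 = $2096.0000
June 1 – December 31, 2018: 7 months at 0.95% → $1572000 × 0.95% × 7/12 = $8711.5000
Total = $18864.0000

$18864.00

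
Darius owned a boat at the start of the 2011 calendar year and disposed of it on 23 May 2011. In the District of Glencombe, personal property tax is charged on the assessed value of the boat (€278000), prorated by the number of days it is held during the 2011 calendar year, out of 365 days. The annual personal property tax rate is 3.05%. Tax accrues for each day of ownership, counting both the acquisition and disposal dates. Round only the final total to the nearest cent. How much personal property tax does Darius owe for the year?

€3321.91

Days held (1 Jan – 23 May 2011): 143 out of 365
Tax = €278000 × 3.05% × 143/365 = €3321.9096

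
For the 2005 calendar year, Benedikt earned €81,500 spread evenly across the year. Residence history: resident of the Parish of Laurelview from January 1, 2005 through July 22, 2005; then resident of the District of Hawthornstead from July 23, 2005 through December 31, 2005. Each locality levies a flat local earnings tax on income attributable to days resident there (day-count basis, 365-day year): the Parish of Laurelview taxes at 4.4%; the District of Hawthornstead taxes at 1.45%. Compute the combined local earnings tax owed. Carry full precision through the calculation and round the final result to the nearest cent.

€2,518.91

The Parish of Laurelview, January 1 – July 22, 2005: 203 days → €81,500 × 4.4% × 203/365 = €1,994.4055
The District of Hawthornstead, July 23 – December 31, 2005: 162 days → €81,500 × 1.45% × 162/365 = €524.5027
Total = €2,518.9082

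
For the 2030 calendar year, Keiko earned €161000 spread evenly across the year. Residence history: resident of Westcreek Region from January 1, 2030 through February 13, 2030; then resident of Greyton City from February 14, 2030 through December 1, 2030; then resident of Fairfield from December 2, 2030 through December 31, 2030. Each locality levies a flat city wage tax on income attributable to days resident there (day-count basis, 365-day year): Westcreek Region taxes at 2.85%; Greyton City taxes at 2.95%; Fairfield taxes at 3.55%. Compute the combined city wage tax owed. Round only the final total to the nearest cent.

Westcreek Region, January 1 – February 13, 2030: 44 days → €161000 × 2.85% × 44/365 = €553.1342
Greyton City, February 14 – December 1, 2030: 291 days → €161000 × 2.95% × 291/365 = €3786.5877
Fairfield, December 2 – December 31, 2030: 30 days → €161000 × 3.55% × 30/365 = €469.7671
Total = €4809.4890

€4809.49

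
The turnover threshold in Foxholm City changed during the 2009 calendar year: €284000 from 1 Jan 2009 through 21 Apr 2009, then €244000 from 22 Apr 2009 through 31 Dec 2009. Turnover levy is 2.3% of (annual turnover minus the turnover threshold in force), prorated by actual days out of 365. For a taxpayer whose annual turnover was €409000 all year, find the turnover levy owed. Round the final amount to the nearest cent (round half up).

1 Jan – 21 Apr 2009: 111 days, exemption €284000 → (€409000 − €284000) × 2.3% × 111/365 = €874.3151
22 Apr – 31 Dec 2009: 254 days, exemption €244000 → (€409000 − €244000) × 2.3% × 254/365 = €2640.9041
Total = €3515.2192

€3515.22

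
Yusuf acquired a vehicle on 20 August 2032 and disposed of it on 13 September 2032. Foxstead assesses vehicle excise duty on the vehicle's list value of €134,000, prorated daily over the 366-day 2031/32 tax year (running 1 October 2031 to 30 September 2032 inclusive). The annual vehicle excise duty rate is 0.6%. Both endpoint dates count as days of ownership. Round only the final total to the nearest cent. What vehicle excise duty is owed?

€54.92

Days held (20 August – 13 September 2032): 25 out of 366
Tax = €134,000 × 0.6% × 25/366 = €54.9180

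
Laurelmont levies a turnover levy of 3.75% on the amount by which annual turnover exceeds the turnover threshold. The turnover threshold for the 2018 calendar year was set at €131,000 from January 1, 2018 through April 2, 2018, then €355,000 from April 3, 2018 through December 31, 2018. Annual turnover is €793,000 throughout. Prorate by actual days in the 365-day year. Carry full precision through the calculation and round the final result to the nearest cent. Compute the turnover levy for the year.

€18,542.26

January 1 – April 2, 2018: 92 days, exemption €131,000 → (€793,000 − €131,000) × 3.75% × 92/365 = €6,257.2603
April 3 – December 31, 2018: 273 days, exemption €355,000 → (€793,000 − €355,000) × 3.75% × 273/365 = €12,285.0000
Total = €18,542.2603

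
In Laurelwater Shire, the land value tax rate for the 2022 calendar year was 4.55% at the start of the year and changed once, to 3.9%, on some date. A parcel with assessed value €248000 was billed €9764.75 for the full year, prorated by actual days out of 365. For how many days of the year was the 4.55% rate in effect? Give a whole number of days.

Let d = days at the first rate; then 365 − d days at the second rate.
€248000 × [4.55%·d + 3.9%·(365−d)] / 365 = €9764.75
Solving gives d = 21, so the new rate took effect on January 22, 2022.

21 days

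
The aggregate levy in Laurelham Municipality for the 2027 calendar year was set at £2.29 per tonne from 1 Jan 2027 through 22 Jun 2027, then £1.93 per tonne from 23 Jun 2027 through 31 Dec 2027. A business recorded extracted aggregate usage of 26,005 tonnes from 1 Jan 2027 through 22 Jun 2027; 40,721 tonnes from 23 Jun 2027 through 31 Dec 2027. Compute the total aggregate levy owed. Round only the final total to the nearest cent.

1 Jan – 22 Jun 2027: 26,005 tonnes at £2.29/tonne → £59,551.45
23 Jun – 31 Dec 2027: 40,721 tonnes at £1.93/tonne → £78,591.53

£138,142.98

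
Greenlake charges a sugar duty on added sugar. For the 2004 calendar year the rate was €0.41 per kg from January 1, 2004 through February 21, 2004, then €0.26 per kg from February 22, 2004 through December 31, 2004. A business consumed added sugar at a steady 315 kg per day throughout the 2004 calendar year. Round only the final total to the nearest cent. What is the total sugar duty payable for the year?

€32,432.40

January 1 – February 21, 2004: 52 days × 315 kg/day = 16,380 kg at €0.41/kg → €6,715.80
February 22 – December 31, 2004: 314 days × 315 kg/day = 98,910 kg at €0.26/kg → €25,716.60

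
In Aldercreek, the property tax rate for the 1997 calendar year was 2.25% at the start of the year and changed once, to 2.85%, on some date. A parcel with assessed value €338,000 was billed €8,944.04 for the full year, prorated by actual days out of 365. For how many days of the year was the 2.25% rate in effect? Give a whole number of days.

Let d = days at the first rate; then 365 − d days at the second rate.
€338,000 × [2.25%·d + 2.85%·(365−d)] / 365 = €8,944.04
Solving gives d = 124, so the new rate took effect on 5 May 1997.

124 days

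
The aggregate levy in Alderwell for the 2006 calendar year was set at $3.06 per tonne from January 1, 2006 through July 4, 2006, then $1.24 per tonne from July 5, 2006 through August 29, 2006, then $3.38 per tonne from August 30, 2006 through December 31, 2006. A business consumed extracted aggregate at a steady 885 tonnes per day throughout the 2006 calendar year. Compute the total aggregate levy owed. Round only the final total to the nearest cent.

$933,374.10

January 1 – July 4, 2006: 185 days × 885 tonnes/day = 163,725 tonnes at $3.06/tonne → $500,998.50
July 5 – August 29, 2006: 56 days × 885 tonnes/day = 49,560 tonnes at $1.24/tonne → $61,454.40
August 30 – December 31, 2006: 124 days × 885 tonnes/day = 109,740 tonnes at $3.38/tonne → $370,921.20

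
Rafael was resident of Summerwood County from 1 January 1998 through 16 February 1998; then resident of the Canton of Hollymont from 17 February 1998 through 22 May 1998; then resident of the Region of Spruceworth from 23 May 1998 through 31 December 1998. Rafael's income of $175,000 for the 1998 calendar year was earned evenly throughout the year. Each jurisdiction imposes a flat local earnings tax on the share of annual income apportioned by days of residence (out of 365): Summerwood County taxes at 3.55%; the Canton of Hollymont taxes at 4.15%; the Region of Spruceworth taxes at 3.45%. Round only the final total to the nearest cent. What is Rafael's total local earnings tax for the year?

$6,378.87

Summerwood County, 1 January – 16 February 1998: 47 days → $175,000 × 3.55% × 47/365 = $799.9658
The Canton of Hollymont, 17 February – 22 May 1998: 95 days → $175,000 × 4.15% × 95/365 = $1,890.2397
The Region of Spruceworth, 23 May – 31 December 1998: 223 days → $175,000 × 3.45% × 223/365 = $3,688.6644
Total = $6,378.8699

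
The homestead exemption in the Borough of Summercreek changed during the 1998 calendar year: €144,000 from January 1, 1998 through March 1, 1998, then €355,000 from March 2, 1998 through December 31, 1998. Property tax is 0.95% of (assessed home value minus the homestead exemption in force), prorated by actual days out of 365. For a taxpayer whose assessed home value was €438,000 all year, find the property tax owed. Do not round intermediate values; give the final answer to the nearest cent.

January 1 – March 1, 1998: 60 days, exemption €144,000 → (€438,000 − €144,000) × 0.95% × 60/365 = €459.1233
March 2 – December 31, 1998: 305 days, exemption €355,000 → (€438,000 − €355,000) × 0.95% × 305/365 = €658.8836
Total = €1,118.0068

€1,118.01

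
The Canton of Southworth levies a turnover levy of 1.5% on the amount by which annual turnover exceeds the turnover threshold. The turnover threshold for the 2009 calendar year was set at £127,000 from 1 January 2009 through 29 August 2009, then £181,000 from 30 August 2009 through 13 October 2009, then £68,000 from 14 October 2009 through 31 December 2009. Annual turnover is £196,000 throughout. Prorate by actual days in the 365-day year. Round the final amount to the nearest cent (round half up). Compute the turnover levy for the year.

£1,126.68

1 January – 29 August 2009: 241 days, exemption £127,000 → (£196,000 − £127,000) × 1.5% × 241/365 = £683.3836
30 August – 13 October 2009: 45 days, exemption £181,000 → (£196,000 − £181,000) × 1.5% × 45/365 = £27.7397
14 October – 31 December 2009: 79 days, exemption £68,000 → (£196,000 − £68,000) × 1.5% × 79/365 = £415.5616
Total = £1,126.6849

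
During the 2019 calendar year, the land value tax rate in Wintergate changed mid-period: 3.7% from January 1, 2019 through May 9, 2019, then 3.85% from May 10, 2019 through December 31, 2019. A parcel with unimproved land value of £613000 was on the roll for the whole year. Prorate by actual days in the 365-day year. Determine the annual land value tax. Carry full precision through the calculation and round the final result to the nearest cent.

£23275.53

January 1 – May 9, 2019: 129 days at 3.7% → £613000 × 3.7% × 129/365 = £8016.0247
May 10 – December 31, 2019: 236 days at 3.85% → £613000 × 3.85% × 236/365 = £15259.5014
Total = £23275.5260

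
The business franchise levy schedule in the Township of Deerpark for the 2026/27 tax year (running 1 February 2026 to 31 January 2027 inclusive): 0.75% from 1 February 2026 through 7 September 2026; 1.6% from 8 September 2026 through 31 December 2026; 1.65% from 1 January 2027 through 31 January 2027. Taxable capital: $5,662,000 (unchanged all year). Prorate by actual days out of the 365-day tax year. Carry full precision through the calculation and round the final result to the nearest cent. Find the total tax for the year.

$61,956.24

1 February – 7 September 2026: 219 days at 0.75% → $5,662,000 × 0.75% × 219/365 = $25,479.0000
8 September – 31 December 2026: 115 days at 1.6% → $5,662,000 × 1.6% × 115/365 = $28,542.6849
1 January – 31 January 2027: 31 days at 1.65% → $5,662,000 × 1.65% × 31/365 = $7,934.5562
Total = $61,956.2411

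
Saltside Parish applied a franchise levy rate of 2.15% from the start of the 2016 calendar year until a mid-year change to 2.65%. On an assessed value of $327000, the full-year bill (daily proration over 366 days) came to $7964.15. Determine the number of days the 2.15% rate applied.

157 days

Let d = days at the first rate; then 366 − d days at the second rate.
$327000 × [2.15%·d + 2.65%·(366−d)] / 366 = $7964.15
Solving gives d = 157, so the new rate took effect on 6 Jun 2016.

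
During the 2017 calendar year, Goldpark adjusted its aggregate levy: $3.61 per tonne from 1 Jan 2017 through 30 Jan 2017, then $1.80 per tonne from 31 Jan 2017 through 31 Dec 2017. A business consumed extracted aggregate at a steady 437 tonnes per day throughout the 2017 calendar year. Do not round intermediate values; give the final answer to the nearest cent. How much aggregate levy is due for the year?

1 Jan – 30 Jan 2017: 30 days × 437 tonnes/day = 13,110 tonnes at $3.61/tonne → $47,327.10
31 Jan – 31 Dec 2017: 335 days × 437 tonnes/day = 146,395 tonnes at $1.80/tonne → $263,511.00

$310,838.10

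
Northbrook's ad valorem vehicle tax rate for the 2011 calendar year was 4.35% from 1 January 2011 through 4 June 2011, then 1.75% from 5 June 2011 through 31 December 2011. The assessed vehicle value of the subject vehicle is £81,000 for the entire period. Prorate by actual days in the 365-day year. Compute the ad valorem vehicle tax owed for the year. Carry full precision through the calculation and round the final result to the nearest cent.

£2,311.83

1 January – 4 June 2011: 155 days at 4.35% → £81,000 × 4.35% × 155/365 = £1,496.2808
5 June – 31 December 2011: 210 days at 1.75% → £81,000 × 1.75% × 210/365 = £815.5479
Total = £2,311.8288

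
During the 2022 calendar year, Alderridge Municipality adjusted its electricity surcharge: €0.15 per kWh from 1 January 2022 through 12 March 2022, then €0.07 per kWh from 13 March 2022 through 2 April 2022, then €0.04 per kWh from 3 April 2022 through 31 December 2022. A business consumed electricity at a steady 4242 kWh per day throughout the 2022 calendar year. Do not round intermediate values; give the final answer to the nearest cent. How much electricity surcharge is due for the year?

1 January – 12 March 2022: 71 days × 4242 kWh/day = 301,182 kWh at €0.15/kWh → €45177.30
13 March – 2 April 2022: 21 days × 4242 kWh/day = 89,082 kWh at €0.07/kWh → €6235.74
3 April – 31 December 2022: 273 days × 4242 kWh/day = 1,158,066 kWh at €0.04/kWh → €46322.64

€97735.68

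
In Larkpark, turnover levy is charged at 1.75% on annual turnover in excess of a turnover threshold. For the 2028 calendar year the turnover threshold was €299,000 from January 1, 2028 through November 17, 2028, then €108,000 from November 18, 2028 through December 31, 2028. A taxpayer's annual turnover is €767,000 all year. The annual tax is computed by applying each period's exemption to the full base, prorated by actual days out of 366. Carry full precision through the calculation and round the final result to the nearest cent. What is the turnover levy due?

January 1 – November 17, 2028: 322 days, exemption €299,000 → (€767,000 − €299,000) × 1.75% × 322/366 = €7,205.4098
November 18 – December 31, 2028: 44 days, exemption €108,000 → (€767,000 − €108,000) × 1.75% × 44/366 = €1,386.4208
Total = €8,591.8306

€8,591.83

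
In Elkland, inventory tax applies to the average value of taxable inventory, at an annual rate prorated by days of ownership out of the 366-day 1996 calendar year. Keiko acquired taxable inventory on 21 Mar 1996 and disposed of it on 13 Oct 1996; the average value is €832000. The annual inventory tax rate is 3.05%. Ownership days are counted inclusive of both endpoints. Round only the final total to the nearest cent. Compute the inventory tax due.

€14352.00

Days held (21 Mar – 13 Oct 1996): 207 out of 366
Tax = €832000 × 3.05% × 207/366 = €14352.0000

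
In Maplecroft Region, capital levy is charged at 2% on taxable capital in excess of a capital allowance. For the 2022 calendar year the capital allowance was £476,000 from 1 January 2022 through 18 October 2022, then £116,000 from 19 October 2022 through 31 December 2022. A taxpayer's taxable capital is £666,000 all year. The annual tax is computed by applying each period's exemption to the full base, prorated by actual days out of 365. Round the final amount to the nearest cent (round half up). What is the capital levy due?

£5,259.73

1 January – 18 October 2022: 291 days, exemption £476,000 → (£666,000 − £476,000) × 2% × 291/365 = £3,029.5890
19 October – 31 December 2022: 74 days, exemption £116,000 → (£666,000 − £116,000) × 2% × 74/365 = £2,230.1370
Total = £5,259.7260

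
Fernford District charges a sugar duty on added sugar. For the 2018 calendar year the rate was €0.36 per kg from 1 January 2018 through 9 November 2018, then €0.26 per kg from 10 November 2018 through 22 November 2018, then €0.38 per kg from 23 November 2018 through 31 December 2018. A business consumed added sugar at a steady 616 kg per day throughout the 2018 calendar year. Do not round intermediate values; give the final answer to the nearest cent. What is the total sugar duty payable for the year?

€80622.08

1 January – 9 November 2018: 313 days × 616 kg/day = 192,808 kg at €0.36/kg → €69410.88
10 November – 22 November 2018: 13 days × 616 kg/day = 8,008 kg at €0.26/kg → €2082.08
23 November – 31 December 2018: 39 days × 616 kg/day = 24,024 kg at €0.38/kg → €9129.12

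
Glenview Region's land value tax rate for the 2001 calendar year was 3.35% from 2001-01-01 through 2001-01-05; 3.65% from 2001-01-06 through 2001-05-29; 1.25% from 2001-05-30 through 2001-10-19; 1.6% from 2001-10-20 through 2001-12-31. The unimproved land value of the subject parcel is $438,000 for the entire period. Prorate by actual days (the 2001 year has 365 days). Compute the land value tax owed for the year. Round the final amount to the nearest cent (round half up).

2001-01-01 to 2001-01-05: 5 days at 3.35% → $438,000 × 3.35% × 5/365 = $201.0000
2001-01-06 to 2001-05-29: 144 days at 3.65% → $438,000 × 3.65% × 144/365 = $6,307.2000
2001-05-30 to 2001-10-19: 143 days at 1.25% → $438,000 × 1.25% × 143/365 = $2,145.0000
2001-10-20 to 2001-12-31: 73 days at 1.6% → $438,000 × 1.6% × 73/365 = $1,401.6000
Total = $10,054.8000

$10,054.80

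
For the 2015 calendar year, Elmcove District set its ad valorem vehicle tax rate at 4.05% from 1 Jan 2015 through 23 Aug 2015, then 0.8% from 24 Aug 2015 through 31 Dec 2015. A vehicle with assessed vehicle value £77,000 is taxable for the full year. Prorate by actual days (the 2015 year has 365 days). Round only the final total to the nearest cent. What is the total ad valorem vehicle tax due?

1 Jan – 23 Aug 2015: 235 days at 4.05% → £77,000 × 4.05% × 235/365 = £2,007.8014
24 Aug – 31 Dec 2015: 130 days at 0.8% → £77,000 × 0.8% × 130/365 = £219.3973
Total = £2,227.1986

£2,227.20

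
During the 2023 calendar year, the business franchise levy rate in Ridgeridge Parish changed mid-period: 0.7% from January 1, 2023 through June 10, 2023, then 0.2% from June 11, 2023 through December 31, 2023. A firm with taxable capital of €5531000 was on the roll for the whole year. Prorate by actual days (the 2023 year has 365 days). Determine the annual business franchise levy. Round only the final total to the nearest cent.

€23260.51

January 1 – June 10, 2023: 161 days at 0.7% → €5531000 × 0.7% × 161/365 = €17077.9096
June 11 – December 31, 2023: 204 days at 0.2% → €5531000 × 0.2% × 204/365 = €6182.5973
Total = €23260.5068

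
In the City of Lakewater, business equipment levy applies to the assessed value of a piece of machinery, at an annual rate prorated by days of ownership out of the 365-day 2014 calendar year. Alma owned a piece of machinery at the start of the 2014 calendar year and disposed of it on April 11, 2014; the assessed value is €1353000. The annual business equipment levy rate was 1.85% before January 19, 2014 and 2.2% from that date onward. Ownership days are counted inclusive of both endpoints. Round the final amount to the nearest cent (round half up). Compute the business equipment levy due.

€8003.09

January 1 – January 18, 2014: 18 days at 1.85% → €1353000 × 1.85% × 18/365 = €1234.3808
January 19 – April 11, 2014: 83 days at 2.2% → €1353000 × 2.2% × 83/365 = €6768.7068
Total = €8003.0877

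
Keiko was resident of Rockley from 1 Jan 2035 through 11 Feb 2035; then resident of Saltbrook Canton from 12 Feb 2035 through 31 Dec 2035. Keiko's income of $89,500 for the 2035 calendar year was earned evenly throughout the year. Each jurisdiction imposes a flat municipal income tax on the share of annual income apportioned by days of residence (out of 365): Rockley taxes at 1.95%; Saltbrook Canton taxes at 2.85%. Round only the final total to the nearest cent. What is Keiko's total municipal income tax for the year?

Rockley, 1 Jan – 11 Feb 2035: 42 days → $89,500 × 1.95% × 42/365 = $200.8233
Saltbrook Canton, 12 Feb – 31 Dec 2035: 323 days → $89,500 × 2.85% × 323/365 = $2,257.2390
Total = $2,458.0623

$2,458.06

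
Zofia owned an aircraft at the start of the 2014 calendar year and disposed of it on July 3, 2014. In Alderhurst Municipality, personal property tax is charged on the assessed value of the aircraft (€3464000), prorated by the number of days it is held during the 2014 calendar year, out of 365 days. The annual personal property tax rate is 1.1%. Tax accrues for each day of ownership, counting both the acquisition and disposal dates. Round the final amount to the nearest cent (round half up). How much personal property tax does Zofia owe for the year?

Days held (January 1 – July 3, 2014): 184 out of 365
Tax = €3464000 × 1.1% × 184/365 = €19208.5918

€19208.59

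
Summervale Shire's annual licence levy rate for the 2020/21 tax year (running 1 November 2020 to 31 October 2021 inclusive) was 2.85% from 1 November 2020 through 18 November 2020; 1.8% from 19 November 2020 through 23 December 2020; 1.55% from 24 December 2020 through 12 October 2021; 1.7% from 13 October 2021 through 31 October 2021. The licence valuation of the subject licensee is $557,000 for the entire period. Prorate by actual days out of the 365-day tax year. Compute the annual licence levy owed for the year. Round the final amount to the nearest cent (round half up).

1 November – 18 November 2020: 18 days at 2.85% → $557,000 × 2.85% × 18/365 = $782.8521
19 November – 23 December 2020: 35 days at 1.8% → $557,000 × 1.8% × 35/365 = $961.3973
24 December 2020 – 12 October 2021: 293 days at 1.55% → $557,000 × 1.55% × 293/365 = $6,930.4534
13 October – 31 October 2021: 19 days at 1.7% → $557,000 × 1.7% × 19/365 = $492.9068
Total = $9,167.6096

$9,167.61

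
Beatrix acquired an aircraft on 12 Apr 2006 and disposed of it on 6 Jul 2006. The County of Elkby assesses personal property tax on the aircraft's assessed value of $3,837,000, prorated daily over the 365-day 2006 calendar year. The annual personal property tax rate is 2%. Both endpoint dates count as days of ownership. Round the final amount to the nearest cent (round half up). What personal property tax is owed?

$18,081.21

Days held (12 Apr – 6 Jul 2006): 86 out of 365
Tax = $3,837,000 × 2% × 86/365 = $18,081.2055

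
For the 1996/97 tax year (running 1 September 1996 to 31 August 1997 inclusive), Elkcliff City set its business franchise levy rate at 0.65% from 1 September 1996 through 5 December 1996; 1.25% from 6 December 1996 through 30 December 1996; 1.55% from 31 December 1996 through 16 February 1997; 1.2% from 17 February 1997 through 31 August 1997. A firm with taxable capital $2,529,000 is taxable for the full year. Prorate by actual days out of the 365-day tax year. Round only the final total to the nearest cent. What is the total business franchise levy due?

1 September – 5 December 1996: 96 days at 0.65% → $2,529,000 × 0.65% × 96/365 = $4,323.5507
6 December – 30 December 1996: 25 days at 1.25% → $2,529,000 × 1.25% × 25/365 = $2,165.2397
31 December 1996 – 16 February 1997: 48 days at 1.55% → $2,529,000 × 1.55% × 48/365 = $5,155.0027
17 February – 31 August 1997: 196 days at 1.2% → $2,529,000 × 1.2% × 196/365 = $16,296.4603
Total = $27,940.2534

$27,940.25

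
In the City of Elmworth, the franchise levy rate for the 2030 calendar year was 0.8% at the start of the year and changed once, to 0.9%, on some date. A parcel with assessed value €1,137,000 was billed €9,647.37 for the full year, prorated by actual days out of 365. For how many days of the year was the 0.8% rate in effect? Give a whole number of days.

Let d = days at the first rate; then 365 − d days at the second rate.
€1,137,000 × [0.8%·d + 0.9%·(365−d)] / 365 = €9,647.37
Solving gives d = 188, so the new rate took effect on 8 Jul 2030.

188 days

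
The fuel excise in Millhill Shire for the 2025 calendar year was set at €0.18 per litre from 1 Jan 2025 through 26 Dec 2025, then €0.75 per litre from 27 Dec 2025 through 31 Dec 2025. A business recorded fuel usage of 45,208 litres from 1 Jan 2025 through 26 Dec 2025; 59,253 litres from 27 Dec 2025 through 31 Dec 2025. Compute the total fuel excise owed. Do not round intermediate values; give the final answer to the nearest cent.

1 Jan – 26 Dec 2025: 45,208 litres at €0.18/litre → €8,137.44
27 Dec – 31 Dec 2025: 59,253 litres at €0.75/litre → €44,439.75

€52,577.19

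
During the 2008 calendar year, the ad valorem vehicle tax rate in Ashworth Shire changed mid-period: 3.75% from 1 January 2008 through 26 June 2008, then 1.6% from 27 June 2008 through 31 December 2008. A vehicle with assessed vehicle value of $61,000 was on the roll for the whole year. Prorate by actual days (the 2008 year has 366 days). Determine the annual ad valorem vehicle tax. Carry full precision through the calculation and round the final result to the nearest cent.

$1,613.83

1 January – 26 June 2008: 178 days at 3.75% → $61,000 × 3.75% × 178/366 = $1,112.5000
27 June – 31 December 2008: 188 days at 1.6% → $61,000 × 1.6% × 188/366 = $501.3333
Total = $1,613.8333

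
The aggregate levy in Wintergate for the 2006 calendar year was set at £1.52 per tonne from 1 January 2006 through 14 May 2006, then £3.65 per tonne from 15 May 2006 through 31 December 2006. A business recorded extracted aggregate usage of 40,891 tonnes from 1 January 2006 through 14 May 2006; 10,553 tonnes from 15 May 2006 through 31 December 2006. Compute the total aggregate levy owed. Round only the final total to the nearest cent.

£100,672.77

1 January – 14 May 2006: 40,891 tonnes at £1.52/tonne → £62,154.32
15 May – 31 December 2006: 10,553 tonnes at £3.65/tonne → £38,518.45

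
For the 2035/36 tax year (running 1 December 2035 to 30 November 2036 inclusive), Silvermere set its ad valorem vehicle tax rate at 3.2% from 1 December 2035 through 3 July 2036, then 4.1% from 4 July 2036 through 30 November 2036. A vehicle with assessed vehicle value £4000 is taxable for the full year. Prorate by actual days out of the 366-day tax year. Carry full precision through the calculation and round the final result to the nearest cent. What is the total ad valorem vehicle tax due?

1 December 2035 – 3 July 2036: 216 days at 3.2% → £4000 × 3.2% × 216/366 = £75.5410
4 July – 30 November 2036: 150 days at 4.1% → £4000 × 4.1% × 150/366 = £67.2131
Total = £142.7541

£142.75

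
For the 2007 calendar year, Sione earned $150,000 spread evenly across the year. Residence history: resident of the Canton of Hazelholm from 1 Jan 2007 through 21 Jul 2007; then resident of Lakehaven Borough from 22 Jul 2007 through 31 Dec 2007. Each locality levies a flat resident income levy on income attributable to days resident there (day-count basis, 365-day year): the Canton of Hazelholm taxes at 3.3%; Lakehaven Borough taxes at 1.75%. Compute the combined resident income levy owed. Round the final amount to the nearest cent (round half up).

The Canton of Hazelholm, 1 Jan – 21 Jul 2007: 202 days → $150,000 × 3.3% × 202/365 = $2,739.4521
Lakehaven Borough, 22 Jul – 31 Dec 2007: 163 days → $150,000 × 1.75% × 163/365 = $1,172.2603
Total = $3,911.7123

$3,911.71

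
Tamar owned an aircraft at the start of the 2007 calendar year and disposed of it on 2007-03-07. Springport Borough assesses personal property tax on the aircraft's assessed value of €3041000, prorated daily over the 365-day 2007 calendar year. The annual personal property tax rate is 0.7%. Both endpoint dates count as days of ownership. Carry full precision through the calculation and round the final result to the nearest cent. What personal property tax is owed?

€3849.16

Days held (2007-01-01 to 2007-03-07): 66 out of 365
Tax = €3041000 × 0.7% × 66/365 = €3849.1562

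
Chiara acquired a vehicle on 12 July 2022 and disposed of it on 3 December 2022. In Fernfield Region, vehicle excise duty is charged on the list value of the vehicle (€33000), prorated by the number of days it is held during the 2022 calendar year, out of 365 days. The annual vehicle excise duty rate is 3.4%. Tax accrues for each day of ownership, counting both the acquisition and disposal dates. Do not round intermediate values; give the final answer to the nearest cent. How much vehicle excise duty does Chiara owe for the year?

€445.73

Days held (12 July – 3 December 2022): 145 out of 365
Tax = €33000 × 3.4% × 145/365 = €445.7260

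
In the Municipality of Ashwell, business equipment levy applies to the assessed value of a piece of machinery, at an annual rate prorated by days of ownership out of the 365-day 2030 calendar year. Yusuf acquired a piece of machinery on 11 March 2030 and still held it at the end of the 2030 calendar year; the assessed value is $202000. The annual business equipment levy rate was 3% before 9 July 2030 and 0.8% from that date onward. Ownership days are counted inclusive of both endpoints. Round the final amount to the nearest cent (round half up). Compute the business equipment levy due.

11 March – 8 July 2030: 120 days at 3% → $202000 × 3% × 120/365 = $1992.3288
9 July – 31 December 2030: 176 days at 0.8% → $202000 × 0.8% × 176/365 = $779.2219
Total = $2771.5507

$2771.55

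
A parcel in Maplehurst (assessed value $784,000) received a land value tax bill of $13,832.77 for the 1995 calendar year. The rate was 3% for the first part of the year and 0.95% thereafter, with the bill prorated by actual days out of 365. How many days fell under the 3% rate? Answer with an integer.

Let d = days at the first rate; then 365 − d days at the second rate.
$784,000 × [3%·d + 0.95%·(365−d)] / 365 = $13,832.77
Solving gives d = 145, so the new rate took effect on 26 May 1995.

145 days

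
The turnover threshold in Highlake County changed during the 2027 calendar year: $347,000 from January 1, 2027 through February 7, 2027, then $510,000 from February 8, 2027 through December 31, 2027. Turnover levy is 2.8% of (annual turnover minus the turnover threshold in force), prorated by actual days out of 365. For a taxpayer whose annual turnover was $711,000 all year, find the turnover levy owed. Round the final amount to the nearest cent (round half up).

$6,103.16

January 1 – February 7, 2027: 38 days, exemption $347,000 → ($711,000 − $347,000) × 2.8% × 38/365 = $1,061.0849
February 8 – December 31, 2027: 327 days, exemption $510,000 → ($711,000 − $510,000) × 2.8% × 327/365 = $5,042.0712
Total = $6,103.1562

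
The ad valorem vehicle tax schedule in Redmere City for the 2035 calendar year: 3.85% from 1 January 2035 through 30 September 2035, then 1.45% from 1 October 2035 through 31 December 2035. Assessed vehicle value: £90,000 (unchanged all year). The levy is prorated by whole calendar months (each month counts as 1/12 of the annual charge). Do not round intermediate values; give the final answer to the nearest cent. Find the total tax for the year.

£2,925.00

1 January – 30 September 2035: 9 months at 3.85% → £90,000 × 3.85% × 9/12 = £2,598.7500
1 October – 31 December 2035: 3 months at 1.45% → £90,000 × 1.45% × 3/12 = £326.2500
Total = £2,925.0000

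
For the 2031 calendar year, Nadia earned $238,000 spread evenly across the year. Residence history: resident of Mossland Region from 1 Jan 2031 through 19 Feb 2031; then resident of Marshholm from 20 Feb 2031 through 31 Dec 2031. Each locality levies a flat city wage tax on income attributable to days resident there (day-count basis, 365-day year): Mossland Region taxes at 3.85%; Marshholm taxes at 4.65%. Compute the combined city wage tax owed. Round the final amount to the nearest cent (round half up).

Mossland Region, 1 Jan – 19 Feb 2031: 50 days → $238,000 × 3.85% × 50/365 = $1,255.2055
Marshholm, 20 Feb – 31 Dec 2031: 315 days → $238,000 × 4.65% × 315/365 = $9,550.9726
Total = $10,806.1781

$10,806.18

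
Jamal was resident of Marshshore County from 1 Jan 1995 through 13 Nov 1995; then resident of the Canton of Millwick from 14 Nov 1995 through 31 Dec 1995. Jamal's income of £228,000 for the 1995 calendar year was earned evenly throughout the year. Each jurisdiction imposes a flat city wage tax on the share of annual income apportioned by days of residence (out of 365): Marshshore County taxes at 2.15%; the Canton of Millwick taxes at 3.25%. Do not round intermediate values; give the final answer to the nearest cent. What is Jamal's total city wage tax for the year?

£5,231.82

Marshshore County, 1 Jan – 13 Nov 1995: 317 days → £228,000 × 2.15% × 317/365 = £4,257.3534
The Canton of Millwick, 14 Nov – 31 Dec 1995: 48 days → £228,000 × 3.25% × 48/365 = £974.4658
Total = £5,231.8192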